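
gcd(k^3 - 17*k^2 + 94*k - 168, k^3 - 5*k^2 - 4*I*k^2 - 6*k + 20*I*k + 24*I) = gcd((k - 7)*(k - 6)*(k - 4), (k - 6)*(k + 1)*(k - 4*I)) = k - 6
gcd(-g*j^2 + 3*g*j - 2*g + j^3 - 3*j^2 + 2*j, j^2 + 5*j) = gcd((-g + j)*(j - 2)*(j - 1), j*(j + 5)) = 1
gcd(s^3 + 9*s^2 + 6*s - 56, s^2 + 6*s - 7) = s + 7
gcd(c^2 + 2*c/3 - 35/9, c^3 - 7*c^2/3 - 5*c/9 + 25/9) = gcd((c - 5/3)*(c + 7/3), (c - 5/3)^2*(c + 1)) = c - 5/3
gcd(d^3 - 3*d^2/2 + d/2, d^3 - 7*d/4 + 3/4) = d^2 - 3*d/2 + 1/2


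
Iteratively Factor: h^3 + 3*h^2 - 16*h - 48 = (h - 4)*(h^2 + 7*h + 12) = (h - 4)*(h + 4)*(h + 3)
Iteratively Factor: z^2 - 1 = (z - 1)*(z + 1)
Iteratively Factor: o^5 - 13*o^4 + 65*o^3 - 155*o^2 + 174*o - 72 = (o - 2)*(o^4 - 11*o^3 + 43*o^2 - 69*o + 36) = (o - 4)*(o - 2)*(o^3 - 7*o^2 + 15*o - 9) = (o - 4)*(o - 3)*(o - 2)*(o^2 - 4*o + 3) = (o - 4)*(o - 3)*(o - 2)*(o - 1)*(o - 3)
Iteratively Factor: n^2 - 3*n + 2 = (n - 2)*(n - 1)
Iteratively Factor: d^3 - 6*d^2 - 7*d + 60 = (d - 4)*(d^2 - 2*d - 15) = (d - 5)*(d - 4)*(d + 3)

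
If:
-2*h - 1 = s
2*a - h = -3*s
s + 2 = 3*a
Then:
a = 13/25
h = -7/25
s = -11/25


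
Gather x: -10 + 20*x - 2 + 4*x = 24*x - 12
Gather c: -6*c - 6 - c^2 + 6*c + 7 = 1 - c^2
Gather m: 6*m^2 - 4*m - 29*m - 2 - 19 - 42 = 6*m^2 - 33*m - 63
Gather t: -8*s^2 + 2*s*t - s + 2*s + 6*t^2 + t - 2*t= -8*s^2 + s + 6*t^2 + t*(2*s - 1)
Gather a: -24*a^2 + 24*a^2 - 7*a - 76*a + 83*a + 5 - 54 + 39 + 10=0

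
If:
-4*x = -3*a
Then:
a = 4*x/3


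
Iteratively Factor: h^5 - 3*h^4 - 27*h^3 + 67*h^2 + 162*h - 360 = (h - 2)*(h^4 - h^3 - 29*h^2 + 9*h + 180) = (h - 3)*(h - 2)*(h^3 + 2*h^2 - 23*h - 60) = (h - 3)*(h - 2)*(h + 3)*(h^2 - h - 20) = (h - 5)*(h - 3)*(h - 2)*(h + 3)*(h + 4)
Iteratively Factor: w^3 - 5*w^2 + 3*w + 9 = (w + 1)*(w^2 - 6*w + 9) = (w - 3)*(w + 1)*(w - 3)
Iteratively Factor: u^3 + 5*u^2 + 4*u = (u + 4)*(u^2 + u) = (u + 1)*(u + 4)*(u)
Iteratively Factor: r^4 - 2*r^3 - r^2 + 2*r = (r)*(r^3 - 2*r^2 - r + 2) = r*(r + 1)*(r^2 - 3*r + 2) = r*(r - 1)*(r + 1)*(r - 2)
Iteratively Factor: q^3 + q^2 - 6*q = (q)*(q^2 + q - 6) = q*(q - 2)*(q + 3)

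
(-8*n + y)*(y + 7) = -8*n*y - 56*n + y^2 + 7*y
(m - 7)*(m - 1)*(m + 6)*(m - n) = m^4 - m^3*n - 2*m^3 + 2*m^2*n - 41*m^2 + 41*m*n + 42*m - 42*n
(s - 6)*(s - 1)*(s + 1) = s^3 - 6*s^2 - s + 6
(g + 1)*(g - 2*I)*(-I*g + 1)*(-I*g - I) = -g^4 - 2*g^3 + I*g^3 - 3*g^2 + 2*I*g^2 - 4*g + I*g - 2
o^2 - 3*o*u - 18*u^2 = (o - 6*u)*(o + 3*u)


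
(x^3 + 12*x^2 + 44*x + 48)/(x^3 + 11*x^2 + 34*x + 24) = (x + 2)/(x + 1)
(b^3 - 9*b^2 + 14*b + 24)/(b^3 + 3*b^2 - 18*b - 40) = (b^2 - 5*b - 6)/(b^2 + 7*b + 10)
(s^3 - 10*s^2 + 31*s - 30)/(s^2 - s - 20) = (s^2 - 5*s + 6)/(s + 4)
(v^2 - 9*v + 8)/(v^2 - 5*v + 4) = (v - 8)/(v - 4)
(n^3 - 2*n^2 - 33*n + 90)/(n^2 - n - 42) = (n^2 - 8*n + 15)/(n - 7)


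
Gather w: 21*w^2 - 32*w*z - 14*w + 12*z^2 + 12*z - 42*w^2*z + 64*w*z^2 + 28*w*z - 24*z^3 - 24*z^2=w^2*(21 - 42*z) + w*(64*z^2 - 4*z - 14) - 24*z^3 - 12*z^2 + 12*z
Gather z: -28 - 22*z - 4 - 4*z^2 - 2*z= -4*z^2 - 24*z - 32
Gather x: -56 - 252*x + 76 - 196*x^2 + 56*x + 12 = -196*x^2 - 196*x + 32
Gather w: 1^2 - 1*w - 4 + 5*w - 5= 4*w - 8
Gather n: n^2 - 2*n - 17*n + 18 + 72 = n^2 - 19*n + 90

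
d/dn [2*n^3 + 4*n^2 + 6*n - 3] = 6*n^2 + 8*n + 6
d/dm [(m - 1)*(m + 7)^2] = (m + 7)*(3*m + 5)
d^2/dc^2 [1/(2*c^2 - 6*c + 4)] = (-c^2 + 3*c + (2*c - 3)^2 - 2)/(c^2 - 3*c + 2)^3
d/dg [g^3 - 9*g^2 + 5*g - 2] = 3*g^2 - 18*g + 5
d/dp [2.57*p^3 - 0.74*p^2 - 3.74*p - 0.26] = 7.71*p^2 - 1.48*p - 3.74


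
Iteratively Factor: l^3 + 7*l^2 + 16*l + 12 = (l + 3)*(l^2 + 4*l + 4) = (l + 2)*(l + 3)*(l + 2)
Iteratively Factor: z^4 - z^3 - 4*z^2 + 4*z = (z + 2)*(z^3 - 3*z^2 + 2*z) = (z - 2)*(z + 2)*(z^2 - z) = (z - 2)*(z - 1)*(z + 2)*(z)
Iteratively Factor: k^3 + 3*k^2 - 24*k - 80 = (k + 4)*(k^2 - k - 20) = (k + 4)^2*(k - 5)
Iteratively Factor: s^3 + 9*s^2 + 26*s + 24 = (s + 2)*(s^2 + 7*s + 12) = (s + 2)*(s + 3)*(s + 4)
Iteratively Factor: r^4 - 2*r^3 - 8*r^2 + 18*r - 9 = (r - 3)*(r^3 + r^2 - 5*r + 3) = (r - 3)*(r + 3)*(r^2 - 2*r + 1) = (r - 3)*(r - 1)*(r + 3)*(r - 1)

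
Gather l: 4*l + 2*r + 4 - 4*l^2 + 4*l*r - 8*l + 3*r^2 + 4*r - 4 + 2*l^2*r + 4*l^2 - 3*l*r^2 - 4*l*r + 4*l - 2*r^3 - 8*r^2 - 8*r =2*l^2*r - 3*l*r^2 - 2*r^3 - 5*r^2 - 2*r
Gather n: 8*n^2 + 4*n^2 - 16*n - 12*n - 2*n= 12*n^2 - 30*n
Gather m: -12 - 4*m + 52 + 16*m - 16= 12*m + 24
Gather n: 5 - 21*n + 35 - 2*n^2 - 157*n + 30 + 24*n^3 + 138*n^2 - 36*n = 24*n^3 + 136*n^2 - 214*n + 70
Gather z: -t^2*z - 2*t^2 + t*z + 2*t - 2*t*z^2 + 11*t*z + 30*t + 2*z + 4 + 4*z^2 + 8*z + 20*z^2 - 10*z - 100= -2*t^2 + 32*t + z^2*(24 - 2*t) + z*(-t^2 + 12*t) - 96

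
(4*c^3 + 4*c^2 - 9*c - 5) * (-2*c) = -8*c^4 - 8*c^3 + 18*c^2 + 10*c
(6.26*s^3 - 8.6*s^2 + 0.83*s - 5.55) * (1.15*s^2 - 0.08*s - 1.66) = 7.199*s^5 - 10.3908*s^4 - 8.7491*s^3 + 7.8271*s^2 - 0.9338*s + 9.213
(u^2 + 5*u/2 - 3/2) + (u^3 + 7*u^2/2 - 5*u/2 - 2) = u^3 + 9*u^2/2 - 7/2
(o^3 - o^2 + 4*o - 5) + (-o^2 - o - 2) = o^3 - 2*o^2 + 3*o - 7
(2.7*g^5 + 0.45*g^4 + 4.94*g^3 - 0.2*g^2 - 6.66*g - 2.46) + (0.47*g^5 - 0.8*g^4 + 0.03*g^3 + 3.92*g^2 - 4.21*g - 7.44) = 3.17*g^5 - 0.35*g^4 + 4.97*g^3 + 3.72*g^2 - 10.87*g - 9.9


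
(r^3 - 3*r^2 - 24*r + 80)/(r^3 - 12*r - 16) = (r^2 + r - 20)/(r^2 + 4*r + 4)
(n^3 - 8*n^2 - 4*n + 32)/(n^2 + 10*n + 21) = (n^3 - 8*n^2 - 4*n + 32)/(n^2 + 10*n + 21)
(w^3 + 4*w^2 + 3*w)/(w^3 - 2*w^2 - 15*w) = (w + 1)/(w - 5)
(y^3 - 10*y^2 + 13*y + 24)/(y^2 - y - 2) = (y^2 - 11*y + 24)/(y - 2)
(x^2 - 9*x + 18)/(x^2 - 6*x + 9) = (x - 6)/(x - 3)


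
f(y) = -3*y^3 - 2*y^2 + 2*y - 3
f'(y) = -9*y^2 - 4*y + 2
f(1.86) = -25.50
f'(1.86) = -36.58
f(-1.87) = 5.88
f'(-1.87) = -21.99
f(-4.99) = 309.97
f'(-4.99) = -202.14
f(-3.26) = 73.16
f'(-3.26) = -80.61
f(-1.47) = -0.73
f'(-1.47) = -11.57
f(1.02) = -6.22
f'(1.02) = -11.44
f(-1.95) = 7.74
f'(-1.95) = -24.42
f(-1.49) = -0.50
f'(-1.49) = -12.02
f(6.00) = -711.00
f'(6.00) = -346.00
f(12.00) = -5451.00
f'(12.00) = -1342.00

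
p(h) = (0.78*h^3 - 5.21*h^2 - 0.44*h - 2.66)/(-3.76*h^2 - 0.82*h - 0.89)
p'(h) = (7.52*h + 0.82)*(0.78*h^3 - 5.21*h^2 - 0.44*h - 2.66)/(-3.76*h^2 - 0.82*h - 0.89)^2 + (2.34*h^2 - 10.42*h - 0.44)/(-3.76*h^2 - 0.82*h - 0.89) = (-2.9328*h^4 - 1.2792*h^3 + 0.5352*h^2 - 10.7294*h - 1.7896)/(14.1376*h^4 + 6.1664*h^3 + 7.3652*h^2 + 1.4596*h + 0.7921)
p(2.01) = 1.03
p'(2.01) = -0.25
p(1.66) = 1.12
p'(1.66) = -0.29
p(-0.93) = 2.19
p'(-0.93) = 0.66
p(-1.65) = 2.01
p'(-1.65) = 0.01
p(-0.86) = 2.24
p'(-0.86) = 0.80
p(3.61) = 0.67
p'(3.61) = -0.21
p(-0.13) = 3.18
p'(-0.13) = -0.53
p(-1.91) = 2.01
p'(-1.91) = -0.06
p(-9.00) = 3.32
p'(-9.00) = -0.20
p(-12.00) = 3.94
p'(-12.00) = -0.21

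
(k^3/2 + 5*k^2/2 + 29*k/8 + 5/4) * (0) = 0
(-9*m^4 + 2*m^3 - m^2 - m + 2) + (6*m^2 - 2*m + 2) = -9*m^4 + 2*m^3 + 5*m^2 - 3*m + 4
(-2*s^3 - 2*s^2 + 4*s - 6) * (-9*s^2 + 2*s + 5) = 18*s^5 + 14*s^4 - 50*s^3 + 52*s^2 + 8*s - 30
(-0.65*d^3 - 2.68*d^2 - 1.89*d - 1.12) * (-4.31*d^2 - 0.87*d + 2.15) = 2.8015*d^5 + 12.1163*d^4 + 9.08*d^3 + 0.7095*d^2 - 3.0891*d - 2.408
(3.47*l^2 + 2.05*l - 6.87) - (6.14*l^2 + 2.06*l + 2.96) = -2.67*l^2 - 0.0100000000000002*l - 9.83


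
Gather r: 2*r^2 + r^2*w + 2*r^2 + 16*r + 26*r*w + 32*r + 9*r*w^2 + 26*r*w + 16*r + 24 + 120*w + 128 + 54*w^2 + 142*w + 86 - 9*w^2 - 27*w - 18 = r^2*(w + 4) + r*(9*w^2 + 52*w + 64) + 45*w^2 + 235*w + 220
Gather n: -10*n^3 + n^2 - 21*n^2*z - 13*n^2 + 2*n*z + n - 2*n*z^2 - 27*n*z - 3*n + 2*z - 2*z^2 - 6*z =-10*n^3 + n^2*(-21*z - 12) + n*(-2*z^2 - 25*z - 2) - 2*z^2 - 4*z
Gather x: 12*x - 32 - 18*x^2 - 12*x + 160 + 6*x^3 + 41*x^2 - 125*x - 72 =6*x^3 + 23*x^2 - 125*x + 56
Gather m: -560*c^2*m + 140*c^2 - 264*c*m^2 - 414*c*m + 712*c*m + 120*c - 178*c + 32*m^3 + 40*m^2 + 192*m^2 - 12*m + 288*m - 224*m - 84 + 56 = 140*c^2 - 58*c + 32*m^3 + m^2*(232 - 264*c) + m*(-560*c^2 + 298*c + 52) - 28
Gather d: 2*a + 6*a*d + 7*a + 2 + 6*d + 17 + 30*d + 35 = 9*a + d*(6*a + 36) + 54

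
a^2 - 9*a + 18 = (a - 6)*(a - 3)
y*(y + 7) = y^2 + 7*y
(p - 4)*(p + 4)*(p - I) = p^3 - I*p^2 - 16*p + 16*I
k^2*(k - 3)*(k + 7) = k^4 + 4*k^3 - 21*k^2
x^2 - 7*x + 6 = (x - 6)*(x - 1)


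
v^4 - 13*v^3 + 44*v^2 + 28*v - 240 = (v - 6)*(v - 5)*(v - 4)*(v + 2)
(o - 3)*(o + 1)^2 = o^3 - o^2 - 5*o - 3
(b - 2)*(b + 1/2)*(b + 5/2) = b^3 + b^2 - 19*b/4 - 5/2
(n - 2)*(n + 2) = n^2 - 4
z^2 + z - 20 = (z - 4)*(z + 5)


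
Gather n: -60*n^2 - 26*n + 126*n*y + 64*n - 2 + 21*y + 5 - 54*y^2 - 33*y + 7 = -60*n^2 + n*(126*y + 38) - 54*y^2 - 12*y + 10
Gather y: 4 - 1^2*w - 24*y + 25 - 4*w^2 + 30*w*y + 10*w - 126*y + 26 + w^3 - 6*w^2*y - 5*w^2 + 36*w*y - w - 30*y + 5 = w^3 - 9*w^2 + 8*w + y*(-6*w^2 + 66*w - 180) + 60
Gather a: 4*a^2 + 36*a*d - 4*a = 4*a^2 + a*(36*d - 4)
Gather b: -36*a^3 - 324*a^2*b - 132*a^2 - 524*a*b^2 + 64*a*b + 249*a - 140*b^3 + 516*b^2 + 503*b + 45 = -36*a^3 - 132*a^2 + 249*a - 140*b^3 + b^2*(516 - 524*a) + b*(-324*a^2 + 64*a + 503) + 45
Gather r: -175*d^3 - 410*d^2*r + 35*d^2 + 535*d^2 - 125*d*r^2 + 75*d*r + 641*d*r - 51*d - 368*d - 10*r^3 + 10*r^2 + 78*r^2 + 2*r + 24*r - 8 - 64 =-175*d^3 + 570*d^2 - 419*d - 10*r^3 + r^2*(88 - 125*d) + r*(-410*d^2 + 716*d + 26) - 72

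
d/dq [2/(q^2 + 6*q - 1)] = 4*(-q - 3)/(q^2 + 6*q - 1)^2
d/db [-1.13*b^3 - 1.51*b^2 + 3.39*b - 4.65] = -3.39*b^2 - 3.02*b + 3.39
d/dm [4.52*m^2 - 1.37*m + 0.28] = 9.04*m - 1.37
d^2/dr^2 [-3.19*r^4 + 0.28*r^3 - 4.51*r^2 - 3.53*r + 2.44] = -38.28*r^2 + 1.68*r - 9.02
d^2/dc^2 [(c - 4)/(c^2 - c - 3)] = 2*((5 - 3*c)*(-c^2 + c + 3) - (c - 4)*(2*c - 1)^2)/(-c^2 + c + 3)^3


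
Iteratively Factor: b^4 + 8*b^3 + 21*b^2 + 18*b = (b + 2)*(b^3 + 6*b^2 + 9*b) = b*(b + 2)*(b^2 + 6*b + 9) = b*(b + 2)*(b + 3)*(b + 3)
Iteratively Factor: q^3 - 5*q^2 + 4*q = (q - 4)*(q^2 - q) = (q - 4)*(q - 1)*(q)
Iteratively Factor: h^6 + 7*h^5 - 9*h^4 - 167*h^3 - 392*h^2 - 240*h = (h + 4)*(h^5 + 3*h^4 - 21*h^3 - 83*h^2 - 60*h) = (h + 3)*(h + 4)*(h^4 - 21*h^2 - 20*h) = h*(h + 3)*(h + 4)*(h^3 - 21*h - 20) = h*(h + 1)*(h + 3)*(h + 4)*(h^2 - h - 20) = h*(h - 5)*(h + 1)*(h + 3)*(h + 4)*(h + 4)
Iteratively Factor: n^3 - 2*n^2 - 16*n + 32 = (n - 2)*(n^2 - 16) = (n - 2)*(n + 4)*(n - 4)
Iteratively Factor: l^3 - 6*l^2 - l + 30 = (l - 3)*(l^2 - 3*l - 10) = (l - 5)*(l - 3)*(l + 2)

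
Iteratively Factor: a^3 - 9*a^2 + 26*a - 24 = (a - 4)*(a^2 - 5*a + 6) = (a - 4)*(a - 3)*(a - 2)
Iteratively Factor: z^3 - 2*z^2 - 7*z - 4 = (z + 1)*(z^2 - 3*z - 4) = (z + 1)^2*(z - 4)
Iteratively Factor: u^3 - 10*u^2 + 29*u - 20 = (u - 5)*(u^2 - 5*u + 4) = (u - 5)*(u - 1)*(u - 4)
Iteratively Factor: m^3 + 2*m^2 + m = (m + 1)*(m^2 + m) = (m + 1)^2*(m)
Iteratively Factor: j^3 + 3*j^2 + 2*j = (j)*(j^2 + 3*j + 2) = j*(j + 2)*(j + 1)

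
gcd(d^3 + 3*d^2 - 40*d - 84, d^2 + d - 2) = d + 2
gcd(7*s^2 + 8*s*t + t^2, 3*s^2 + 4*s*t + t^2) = s + t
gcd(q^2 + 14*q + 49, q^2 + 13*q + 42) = q + 7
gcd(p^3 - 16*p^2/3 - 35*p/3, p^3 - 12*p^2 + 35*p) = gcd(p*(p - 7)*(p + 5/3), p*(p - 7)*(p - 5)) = p^2 - 7*p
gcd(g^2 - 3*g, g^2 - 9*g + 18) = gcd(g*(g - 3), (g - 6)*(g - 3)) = g - 3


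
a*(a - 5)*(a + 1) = a^3 - 4*a^2 - 5*a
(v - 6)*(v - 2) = v^2 - 8*v + 12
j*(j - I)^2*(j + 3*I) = j^4 + I*j^3 + 5*j^2 - 3*I*j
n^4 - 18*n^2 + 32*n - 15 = (n - 3)*(n - 1)^2*(n + 5)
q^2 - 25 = (q - 5)*(q + 5)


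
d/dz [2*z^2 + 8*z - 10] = 4*z + 8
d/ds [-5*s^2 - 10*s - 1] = -10*s - 10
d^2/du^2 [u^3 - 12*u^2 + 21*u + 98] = 6*u - 24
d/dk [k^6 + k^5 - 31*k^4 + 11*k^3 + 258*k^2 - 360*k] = 6*k^5 + 5*k^4 - 124*k^3 + 33*k^2 + 516*k - 360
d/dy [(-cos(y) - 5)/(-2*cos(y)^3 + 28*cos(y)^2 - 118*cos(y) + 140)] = (-277*cos(y) + cos(2*y) + cos(3*y) + 731)*sin(y)/(4*(cos(y)^3 - 14*cos(y)^2 + 59*cos(y) - 70)^2)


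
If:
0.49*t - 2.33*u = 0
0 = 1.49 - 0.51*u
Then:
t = 13.89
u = 2.92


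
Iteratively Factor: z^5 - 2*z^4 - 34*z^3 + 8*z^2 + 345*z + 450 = (z + 3)*(z^4 - 5*z^3 - 19*z^2 + 65*z + 150) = (z - 5)*(z + 3)*(z^3 - 19*z - 30) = (z - 5)^2*(z + 3)*(z^2 + 5*z + 6) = (z - 5)^2*(z + 2)*(z + 3)*(z + 3)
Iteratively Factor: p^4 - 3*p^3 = (p)*(p^3 - 3*p^2) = p*(p - 3)*(p^2) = p^2*(p - 3)*(p)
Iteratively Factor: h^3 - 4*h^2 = (h)*(h^2 - 4*h) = h*(h - 4)*(h)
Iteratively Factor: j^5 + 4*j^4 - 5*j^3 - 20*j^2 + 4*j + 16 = (j + 2)*(j^4 + 2*j^3 - 9*j^2 - 2*j + 8) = (j + 2)*(j + 4)*(j^3 - 2*j^2 - j + 2) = (j + 1)*(j + 2)*(j + 4)*(j^2 - 3*j + 2) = (j - 1)*(j + 1)*(j + 2)*(j + 4)*(j - 2)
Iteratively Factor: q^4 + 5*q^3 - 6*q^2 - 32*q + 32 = (q - 1)*(q^3 + 6*q^2 - 32) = (q - 1)*(q + 4)*(q^2 + 2*q - 8) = (q - 2)*(q - 1)*(q + 4)*(q + 4)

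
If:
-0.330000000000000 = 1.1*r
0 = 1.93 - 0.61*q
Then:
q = 3.16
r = -0.30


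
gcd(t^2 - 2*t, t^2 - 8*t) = t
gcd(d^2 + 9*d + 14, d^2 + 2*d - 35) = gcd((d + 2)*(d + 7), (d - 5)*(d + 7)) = d + 7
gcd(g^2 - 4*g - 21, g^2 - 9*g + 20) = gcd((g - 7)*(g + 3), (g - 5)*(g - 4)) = 1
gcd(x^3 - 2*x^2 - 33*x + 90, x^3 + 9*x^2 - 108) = x^2 + 3*x - 18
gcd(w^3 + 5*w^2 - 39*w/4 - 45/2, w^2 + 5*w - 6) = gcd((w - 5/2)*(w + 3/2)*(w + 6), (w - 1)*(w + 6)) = w + 6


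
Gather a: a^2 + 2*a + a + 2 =a^2 + 3*a + 2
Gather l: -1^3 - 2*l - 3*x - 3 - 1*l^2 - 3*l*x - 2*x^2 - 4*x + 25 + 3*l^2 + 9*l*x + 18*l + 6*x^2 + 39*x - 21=2*l^2 + l*(6*x + 16) + 4*x^2 + 32*x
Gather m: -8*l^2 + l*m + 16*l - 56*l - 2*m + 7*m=-8*l^2 - 40*l + m*(l + 5)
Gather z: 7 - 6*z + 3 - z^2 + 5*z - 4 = -z^2 - z + 6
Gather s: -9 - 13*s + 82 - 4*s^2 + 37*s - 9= -4*s^2 + 24*s + 64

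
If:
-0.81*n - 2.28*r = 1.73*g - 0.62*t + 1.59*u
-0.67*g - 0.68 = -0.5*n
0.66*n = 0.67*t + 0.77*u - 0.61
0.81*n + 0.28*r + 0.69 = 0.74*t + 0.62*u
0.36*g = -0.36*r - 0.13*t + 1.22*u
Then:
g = 1.06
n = 2.79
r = -1.13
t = 3.28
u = 0.33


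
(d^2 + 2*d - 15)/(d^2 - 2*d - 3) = (d + 5)/(d + 1)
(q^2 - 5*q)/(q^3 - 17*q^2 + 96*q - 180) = q/(q^2 - 12*q + 36)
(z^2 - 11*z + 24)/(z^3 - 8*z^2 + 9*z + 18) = (z - 8)/(z^2 - 5*z - 6)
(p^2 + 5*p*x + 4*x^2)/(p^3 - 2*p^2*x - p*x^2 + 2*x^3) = (p + 4*x)/(p^2 - 3*p*x + 2*x^2)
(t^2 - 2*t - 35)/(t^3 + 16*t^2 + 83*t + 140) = (t - 7)/(t^2 + 11*t + 28)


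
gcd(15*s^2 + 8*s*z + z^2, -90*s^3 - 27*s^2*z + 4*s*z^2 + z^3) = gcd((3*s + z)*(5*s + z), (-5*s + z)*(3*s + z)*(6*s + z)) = 3*s + z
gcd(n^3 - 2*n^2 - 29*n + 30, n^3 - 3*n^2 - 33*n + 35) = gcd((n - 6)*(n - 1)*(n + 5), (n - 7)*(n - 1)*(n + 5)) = n^2 + 4*n - 5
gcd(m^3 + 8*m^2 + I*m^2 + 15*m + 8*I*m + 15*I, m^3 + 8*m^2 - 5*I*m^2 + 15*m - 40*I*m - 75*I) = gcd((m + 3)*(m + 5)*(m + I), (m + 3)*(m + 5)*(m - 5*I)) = m^2 + 8*m + 15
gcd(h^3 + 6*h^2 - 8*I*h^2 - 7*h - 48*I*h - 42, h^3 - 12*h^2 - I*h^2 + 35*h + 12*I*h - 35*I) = h - I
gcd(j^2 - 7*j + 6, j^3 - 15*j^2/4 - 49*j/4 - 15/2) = j - 6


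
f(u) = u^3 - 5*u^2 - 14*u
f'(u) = 3*u^2 - 10*u - 14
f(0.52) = -8.49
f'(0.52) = -18.39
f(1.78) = -35.12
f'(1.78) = -22.29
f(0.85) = -14.90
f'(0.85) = -20.33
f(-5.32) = -217.60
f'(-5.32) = 124.11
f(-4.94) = -173.41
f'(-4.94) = 108.61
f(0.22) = -3.31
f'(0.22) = -16.05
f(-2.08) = -1.51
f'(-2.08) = 19.78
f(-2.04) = -0.74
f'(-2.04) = 18.88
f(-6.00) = -312.00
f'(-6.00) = 154.00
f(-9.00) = -1008.00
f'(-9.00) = 319.00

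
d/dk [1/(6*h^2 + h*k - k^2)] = (-h + 2*k)/(6*h^2 + h*k - k^2)^2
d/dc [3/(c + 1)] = -3/(c + 1)^2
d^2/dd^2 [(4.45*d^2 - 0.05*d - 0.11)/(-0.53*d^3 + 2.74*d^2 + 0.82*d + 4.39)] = (-2.50001*d^6 + 0.084270000000032*d^5 - 11.668692*d^4 - 126.718542*d^3 + 327.22782*d^2 - 0.590069999999996*d - 174.380034)/(0.148877*d^9 - 2.308998*d^8 + 11.24607*d^7 - 17.125453*d^6 + 20.851368*d^5 - 92.954856*d^4 - 29.089441*d^3 - 167.27217*d^2 - 47.409366*d - 84.604519)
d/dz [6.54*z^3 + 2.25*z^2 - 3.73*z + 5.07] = 19.62*z^2 + 4.5*z - 3.73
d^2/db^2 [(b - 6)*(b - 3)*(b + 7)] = 6*b - 4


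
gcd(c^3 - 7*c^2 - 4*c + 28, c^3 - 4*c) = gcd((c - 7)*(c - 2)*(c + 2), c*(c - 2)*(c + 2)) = c^2 - 4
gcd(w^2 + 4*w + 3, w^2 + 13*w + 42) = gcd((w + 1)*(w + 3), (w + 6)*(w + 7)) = 1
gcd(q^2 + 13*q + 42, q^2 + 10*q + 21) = q + 7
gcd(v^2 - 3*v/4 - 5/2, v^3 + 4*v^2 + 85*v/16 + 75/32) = v + 5/4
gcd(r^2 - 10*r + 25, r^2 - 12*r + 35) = r - 5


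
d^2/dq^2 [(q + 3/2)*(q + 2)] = 2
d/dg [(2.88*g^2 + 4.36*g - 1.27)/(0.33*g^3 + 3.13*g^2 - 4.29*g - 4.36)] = (-0.9504*g^4 - 2.8776*g^3 - 24.7447*g^2 - 17.1634*g - 24.4579)/(0.1089*g^6 + 2.0658*g^5 + 6.9655*g^4 - 29.733*g^3 - 8.8895*g^2 + 37.4088*g + 19.0096)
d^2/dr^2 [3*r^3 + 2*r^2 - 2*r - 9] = 18*r + 4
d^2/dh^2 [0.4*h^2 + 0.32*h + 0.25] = 0.800000000000000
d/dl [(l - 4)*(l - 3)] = 2*l - 7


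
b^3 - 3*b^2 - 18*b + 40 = (b - 5)*(b - 2)*(b + 4)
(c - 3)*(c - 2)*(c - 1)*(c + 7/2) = c^4 - 5*c^3/2 - 10*c^2 + 65*c/2 - 21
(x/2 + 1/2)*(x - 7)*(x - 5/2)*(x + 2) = x^4/2 - 13*x^3/4 - 9*x^2/2 + 67*x/4 + 35/2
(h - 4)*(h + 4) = h^2 - 16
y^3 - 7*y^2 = y^2*(y - 7)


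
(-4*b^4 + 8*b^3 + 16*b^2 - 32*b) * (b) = -4*b^5 + 8*b^4 + 16*b^3 - 32*b^2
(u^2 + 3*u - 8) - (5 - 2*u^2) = 3*u^2 + 3*u - 13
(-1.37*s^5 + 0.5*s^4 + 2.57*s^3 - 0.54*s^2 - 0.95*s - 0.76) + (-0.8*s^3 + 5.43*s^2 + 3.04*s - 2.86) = -1.37*s^5 + 0.5*s^4 + 1.77*s^3 + 4.89*s^2 + 2.09*s - 3.62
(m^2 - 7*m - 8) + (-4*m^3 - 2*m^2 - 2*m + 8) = -4*m^3 - m^2 - 9*m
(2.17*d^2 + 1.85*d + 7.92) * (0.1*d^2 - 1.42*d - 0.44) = 0.217*d^4 - 2.8964*d^3 - 2.7898*d^2 - 12.0604*d - 3.4848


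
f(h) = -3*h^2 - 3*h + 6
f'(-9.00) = 51.00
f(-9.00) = -210.00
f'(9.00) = -57.00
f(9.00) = -264.00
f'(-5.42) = 29.52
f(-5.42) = -65.87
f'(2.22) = -16.32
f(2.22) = -15.45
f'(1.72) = -13.32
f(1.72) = -8.04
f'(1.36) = -11.16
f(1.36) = -3.63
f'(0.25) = -4.50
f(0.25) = 5.06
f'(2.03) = -15.18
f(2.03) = -12.45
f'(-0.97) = 2.82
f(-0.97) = 6.09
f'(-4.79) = 25.74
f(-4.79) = -48.46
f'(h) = -6*h - 3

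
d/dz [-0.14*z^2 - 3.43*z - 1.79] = -0.28*z - 3.43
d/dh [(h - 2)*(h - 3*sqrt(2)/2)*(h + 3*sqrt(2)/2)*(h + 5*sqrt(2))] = 4*h^3 - 6*h^2 + 15*sqrt(2)*h^2 - 20*sqrt(2)*h - 9*h - 45*sqrt(2)/2 + 9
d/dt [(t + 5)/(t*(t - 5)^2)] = (-2*t^2 - 15*t + 25)/(t^2*(t^3 - 15*t^2 + 75*t - 125))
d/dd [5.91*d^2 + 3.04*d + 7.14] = 11.82*d + 3.04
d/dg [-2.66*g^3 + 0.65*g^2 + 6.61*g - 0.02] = -7.98*g^2 + 1.3*g + 6.61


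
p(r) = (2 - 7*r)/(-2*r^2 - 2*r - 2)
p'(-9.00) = -0.06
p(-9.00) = -0.45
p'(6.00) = -0.06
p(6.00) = 0.47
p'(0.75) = 0.75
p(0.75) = 0.70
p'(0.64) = 1.03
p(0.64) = 0.60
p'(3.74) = -0.11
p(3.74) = 0.65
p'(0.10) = 3.79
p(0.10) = -0.59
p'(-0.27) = 5.75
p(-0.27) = -2.42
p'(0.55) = 1.32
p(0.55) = 0.50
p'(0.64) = 1.03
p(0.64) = 0.60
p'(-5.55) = -0.17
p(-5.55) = -0.78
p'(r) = (2 - 7*r)*(4*r + 2)/(-2*r^2 - 2*r - 2)^2 - 7/(-2*r^2 - 2*r - 2) = (7*r^2 + 7*r - (2*r + 1)*(7*r - 2) + 7)/(2*(r^2 + r + 1)^2)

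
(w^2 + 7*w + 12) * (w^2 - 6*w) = w^4 + w^3 - 30*w^2 - 72*w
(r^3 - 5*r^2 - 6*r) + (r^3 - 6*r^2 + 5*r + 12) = 2*r^3 - 11*r^2 - r + 12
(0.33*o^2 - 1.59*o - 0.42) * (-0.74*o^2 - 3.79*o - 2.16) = -0.2442*o^4 - 0.0741000000000001*o^3 + 5.6241*o^2 + 5.0262*o + 0.9072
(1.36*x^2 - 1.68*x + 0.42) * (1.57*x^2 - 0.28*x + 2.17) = 2.1352*x^4 - 3.0184*x^3 + 4.081*x^2 - 3.7632*x + 0.9114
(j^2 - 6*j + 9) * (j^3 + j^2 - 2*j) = j^5 - 5*j^4 + j^3 + 21*j^2 - 18*j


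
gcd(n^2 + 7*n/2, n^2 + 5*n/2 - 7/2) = n + 7/2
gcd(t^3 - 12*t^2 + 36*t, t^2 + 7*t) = t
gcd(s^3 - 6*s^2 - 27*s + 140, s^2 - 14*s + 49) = s - 7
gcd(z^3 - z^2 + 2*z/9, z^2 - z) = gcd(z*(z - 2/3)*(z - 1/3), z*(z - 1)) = z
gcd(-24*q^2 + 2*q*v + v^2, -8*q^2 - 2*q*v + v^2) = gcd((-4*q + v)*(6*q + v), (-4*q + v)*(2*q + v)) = 4*q - v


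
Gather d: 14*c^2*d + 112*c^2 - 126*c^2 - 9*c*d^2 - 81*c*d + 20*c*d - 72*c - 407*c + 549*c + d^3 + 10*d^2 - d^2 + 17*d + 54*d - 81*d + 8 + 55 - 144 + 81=-14*c^2 + 70*c + d^3 + d^2*(9 - 9*c) + d*(14*c^2 - 61*c - 10)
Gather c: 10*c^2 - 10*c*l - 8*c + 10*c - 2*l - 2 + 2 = 10*c^2 + c*(2 - 10*l) - 2*l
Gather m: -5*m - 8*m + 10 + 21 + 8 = 39 - 13*m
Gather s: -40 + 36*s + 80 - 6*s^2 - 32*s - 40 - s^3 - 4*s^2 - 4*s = -s^3 - 10*s^2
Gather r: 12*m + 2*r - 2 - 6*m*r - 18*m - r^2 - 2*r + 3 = -6*m*r - 6*m - r^2 + 1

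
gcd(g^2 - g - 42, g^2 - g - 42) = g^2 - g - 42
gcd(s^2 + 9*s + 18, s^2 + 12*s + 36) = s + 6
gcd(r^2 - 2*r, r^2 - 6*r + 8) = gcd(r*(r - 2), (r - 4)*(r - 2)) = r - 2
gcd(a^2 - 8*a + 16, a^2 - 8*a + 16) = a^2 - 8*a + 16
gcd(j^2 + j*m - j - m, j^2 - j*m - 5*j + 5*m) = 1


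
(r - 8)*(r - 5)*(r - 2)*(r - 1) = r^4 - 16*r^3 + 81*r^2 - 146*r + 80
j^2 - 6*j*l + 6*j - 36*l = (j + 6)*(j - 6*l)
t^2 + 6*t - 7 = (t - 1)*(t + 7)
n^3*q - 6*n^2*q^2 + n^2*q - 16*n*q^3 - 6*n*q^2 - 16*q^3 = (n - 8*q)*(n + 2*q)*(n*q + q)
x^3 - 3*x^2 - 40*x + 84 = (x - 7)*(x - 2)*(x + 6)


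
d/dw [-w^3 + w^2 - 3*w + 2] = -3*w^2 + 2*w - 3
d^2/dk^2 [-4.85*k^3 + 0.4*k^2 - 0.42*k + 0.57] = 0.8 - 29.1*k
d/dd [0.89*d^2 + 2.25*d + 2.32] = 1.78*d + 2.25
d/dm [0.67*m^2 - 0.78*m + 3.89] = 1.34*m - 0.78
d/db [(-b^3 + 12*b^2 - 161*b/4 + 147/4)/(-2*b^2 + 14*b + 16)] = (4*b^4 - 56*b^3 + 79*b^2 + 1062*b - 2317)/(8*(b^4 - 14*b^3 + 33*b^2 + 112*b + 64))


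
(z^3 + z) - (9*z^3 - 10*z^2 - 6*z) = -8*z^3 + 10*z^2 + 7*z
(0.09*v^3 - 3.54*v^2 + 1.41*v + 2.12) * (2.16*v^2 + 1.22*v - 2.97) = 0.1944*v^5 - 7.5366*v^4 - 1.5405*v^3 + 16.8132*v^2 - 1.6013*v - 6.2964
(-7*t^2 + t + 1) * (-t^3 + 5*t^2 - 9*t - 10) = 7*t^5 - 36*t^4 + 67*t^3 + 66*t^2 - 19*t - 10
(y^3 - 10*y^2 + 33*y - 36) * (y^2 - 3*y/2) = y^5 - 23*y^4/2 + 48*y^3 - 171*y^2/2 + 54*y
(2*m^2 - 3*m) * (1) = 2*m^2 - 3*m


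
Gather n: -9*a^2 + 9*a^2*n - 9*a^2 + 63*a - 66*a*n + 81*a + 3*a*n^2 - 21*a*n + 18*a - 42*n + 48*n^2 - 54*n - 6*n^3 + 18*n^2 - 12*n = -18*a^2 + 162*a - 6*n^3 + n^2*(3*a + 66) + n*(9*a^2 - 87*a - 108)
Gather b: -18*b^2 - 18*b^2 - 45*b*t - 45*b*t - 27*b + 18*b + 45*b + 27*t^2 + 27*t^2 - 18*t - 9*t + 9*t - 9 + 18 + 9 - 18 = -36*b^2 + b*(36 - 90*t) + 54*t^2 - 18*t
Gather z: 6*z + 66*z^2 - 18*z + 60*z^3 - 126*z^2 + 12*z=60*z^3 - 60*z^2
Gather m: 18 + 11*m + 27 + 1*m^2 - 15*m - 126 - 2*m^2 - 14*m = -m^2 - 18*m - 81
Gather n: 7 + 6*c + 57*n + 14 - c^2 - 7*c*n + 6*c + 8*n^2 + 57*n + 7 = -c^2 + 12*c + 8*n^2 + n*(114 - 7*c) + 28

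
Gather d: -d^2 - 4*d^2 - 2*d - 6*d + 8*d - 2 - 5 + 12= 5 - 5*d^2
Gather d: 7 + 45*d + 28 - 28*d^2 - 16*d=-28*d^2 + 29*d + 35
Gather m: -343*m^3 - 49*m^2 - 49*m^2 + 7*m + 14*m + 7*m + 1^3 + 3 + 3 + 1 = -343*m^3 - 98*m^2 + 28*m + 8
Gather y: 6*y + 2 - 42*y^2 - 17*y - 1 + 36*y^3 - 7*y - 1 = 36*y^3 - 42*y^2 - 18*y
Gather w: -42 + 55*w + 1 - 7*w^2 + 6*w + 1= -7*w^2 + 61*w - 40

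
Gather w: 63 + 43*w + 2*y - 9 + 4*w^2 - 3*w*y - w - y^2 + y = 4*w^2 + w*(42 - 3*y) - y^2 + 3*y + 54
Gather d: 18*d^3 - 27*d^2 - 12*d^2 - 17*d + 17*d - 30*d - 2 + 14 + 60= 18*d^3 - 39*d^2 - 30*d + 72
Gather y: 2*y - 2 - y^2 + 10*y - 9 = -y^2 + 12*y - 11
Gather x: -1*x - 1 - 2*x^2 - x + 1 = -2*x^2 - 2*x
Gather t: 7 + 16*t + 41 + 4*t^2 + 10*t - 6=4*t^2 + 26*t + 42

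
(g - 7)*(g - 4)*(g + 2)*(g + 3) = g^4 - 6*g^3 - 21*g^2 + 74*g + 168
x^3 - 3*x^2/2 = x^2*(x - 3/2)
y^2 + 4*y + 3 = (y + 1)*(y + 3)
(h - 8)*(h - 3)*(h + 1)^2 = h^4 - 9*h^3 + 3*h^2 + 37*h + 24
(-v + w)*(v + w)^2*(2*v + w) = -2*v^4 - 3*v^3*w + v^2*w^2 + 3*v*w^3 + w^4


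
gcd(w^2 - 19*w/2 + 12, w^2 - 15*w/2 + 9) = w - 3/2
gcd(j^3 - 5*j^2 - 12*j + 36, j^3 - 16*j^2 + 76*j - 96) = j^2 - 8*j + 12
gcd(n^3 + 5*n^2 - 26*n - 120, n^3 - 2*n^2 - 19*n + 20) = n^2 - n - 20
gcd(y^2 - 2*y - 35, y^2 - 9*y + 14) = y - 7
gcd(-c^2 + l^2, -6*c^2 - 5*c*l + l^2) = c + l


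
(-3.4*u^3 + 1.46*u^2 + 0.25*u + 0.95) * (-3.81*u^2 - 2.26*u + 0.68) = 12.954*u^5 + 2.1214*u^4 - 6.5641*u^3 - 3.1917*u^2 - 1.977*u + 0.646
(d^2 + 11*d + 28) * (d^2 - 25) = d^4 + 11*d^3 + 3*d^2 - 275*d - 700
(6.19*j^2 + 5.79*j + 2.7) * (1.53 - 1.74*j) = -10.7706*j^3 - 0.603899999999999*j^2 + 4.1607*j + 4.131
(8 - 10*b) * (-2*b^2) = 20*b^3 - 16*b^2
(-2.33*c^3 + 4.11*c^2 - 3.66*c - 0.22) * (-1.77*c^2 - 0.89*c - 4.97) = 4.1241*c^5 - 5.201*c^4 + 14.4004*c^3 - 16.7799*c^2 + 18.386*c + 1.0934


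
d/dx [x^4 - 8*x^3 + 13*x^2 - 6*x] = 4*x^3 - 24*x^2 + 26*x - 6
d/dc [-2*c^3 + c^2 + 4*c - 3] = -6*c^2 + 2*c + 4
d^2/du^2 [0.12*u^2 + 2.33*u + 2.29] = 0.240000000000000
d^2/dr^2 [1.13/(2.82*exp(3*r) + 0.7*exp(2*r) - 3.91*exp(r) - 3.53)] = ((-28.6794*exp(2*r) - 3.164*exp(r) + 4.4183)*(2.82*exp(3*r) + 0.7*exp(2*r) - 3.91*exp(r) - 3.53) + 1.13*(8.46*exp(2*r) + 1.4*exp(r) - 3.91)*(16.92*exp(2*r) + 2.8*exp(r) - 7.82)*exp(r))*exp(r)/(2.82*exp(3*r) + 0.7*exp(2*r) - 3.91*exp(r) - 3.53)^3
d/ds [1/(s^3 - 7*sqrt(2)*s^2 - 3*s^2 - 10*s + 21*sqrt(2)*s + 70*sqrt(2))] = (-3*s^2 + 6*s + 14*sqrt(2)*s - 21*sqrt(2) + 10)/(s^3 - 7*sqrt(2)*s^2 - 3*s^2 - 10*s + 21*sqrt(2)*s + 70*sqrt(2))^2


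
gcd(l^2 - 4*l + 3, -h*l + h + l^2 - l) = l - 1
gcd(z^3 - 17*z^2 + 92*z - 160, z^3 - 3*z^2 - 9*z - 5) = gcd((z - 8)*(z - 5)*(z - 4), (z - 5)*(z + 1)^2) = z - 5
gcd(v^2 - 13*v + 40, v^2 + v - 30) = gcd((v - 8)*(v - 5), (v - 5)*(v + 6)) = v - 5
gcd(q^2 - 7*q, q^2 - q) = q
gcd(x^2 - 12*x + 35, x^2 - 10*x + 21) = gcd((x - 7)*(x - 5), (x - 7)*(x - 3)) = x - 7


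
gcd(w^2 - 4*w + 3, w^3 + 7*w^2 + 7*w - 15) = w - 1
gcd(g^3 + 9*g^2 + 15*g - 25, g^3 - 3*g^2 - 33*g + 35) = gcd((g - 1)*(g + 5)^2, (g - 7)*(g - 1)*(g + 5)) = g^2 + 4*g - 5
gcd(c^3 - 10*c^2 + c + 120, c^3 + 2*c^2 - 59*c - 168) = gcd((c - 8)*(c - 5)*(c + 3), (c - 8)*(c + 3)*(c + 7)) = c^2 - 5*c - 24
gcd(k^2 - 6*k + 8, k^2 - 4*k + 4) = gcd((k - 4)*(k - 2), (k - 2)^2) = k - 2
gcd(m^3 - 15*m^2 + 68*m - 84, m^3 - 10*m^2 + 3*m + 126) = m^2 - 13*m + 42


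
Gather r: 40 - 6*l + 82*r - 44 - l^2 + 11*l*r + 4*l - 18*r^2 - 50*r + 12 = -l^2 - 2*l - 18*r^2 + r*(11*l + 32) + 8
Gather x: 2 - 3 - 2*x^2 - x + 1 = -2*x^2 - x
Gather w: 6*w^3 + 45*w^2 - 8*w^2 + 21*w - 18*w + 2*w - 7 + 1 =6*w^3 + 37*w^2 + 5*w - 6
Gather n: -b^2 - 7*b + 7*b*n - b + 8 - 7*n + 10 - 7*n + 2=-b^2 - 8*b + n*(7*b - 14) + 20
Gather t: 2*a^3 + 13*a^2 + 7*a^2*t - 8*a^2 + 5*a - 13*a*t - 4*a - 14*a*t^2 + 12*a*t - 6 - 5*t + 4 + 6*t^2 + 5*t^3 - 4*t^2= 2*a^3 + 5*a^2 + a + 5*t^3 + t^2*(2 - 14*a) + t*(7*a^2 - a - 5) - 2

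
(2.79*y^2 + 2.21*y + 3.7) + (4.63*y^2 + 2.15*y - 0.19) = 7.42*y^2 + 4.36*y + 3.51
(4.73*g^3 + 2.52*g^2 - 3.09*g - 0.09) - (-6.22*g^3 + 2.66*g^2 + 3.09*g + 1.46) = 10.95*g^3 - 0.14*g^2 - 6.18*g - 1.55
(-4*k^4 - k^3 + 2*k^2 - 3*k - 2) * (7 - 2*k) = 8*k^5 - 26*k^4 - 11*k^3 + 20*k^2 - 17*k - 14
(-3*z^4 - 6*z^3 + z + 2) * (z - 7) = -3*z^5 + 15*z^4 + 42*z^3 + z^2 - 5*z - 14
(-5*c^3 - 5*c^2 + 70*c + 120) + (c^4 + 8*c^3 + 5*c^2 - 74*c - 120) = c^4 + 3*c^3 - 4*c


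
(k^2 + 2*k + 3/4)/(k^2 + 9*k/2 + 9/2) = (k + 1/2)/(k + 3)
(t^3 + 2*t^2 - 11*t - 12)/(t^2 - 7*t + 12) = (t^2 + 5*t + 4)/(t - 4)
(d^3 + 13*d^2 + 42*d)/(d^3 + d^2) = (d^2 + 13*d + 42)/(d*(d + 1))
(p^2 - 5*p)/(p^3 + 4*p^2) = (p - 5)/(p*(p + 4))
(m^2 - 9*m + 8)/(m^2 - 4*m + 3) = (m - 8)/(m - 3)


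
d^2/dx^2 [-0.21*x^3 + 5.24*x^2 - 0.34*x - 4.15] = 10.48 - 1.26*x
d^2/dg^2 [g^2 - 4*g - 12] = 2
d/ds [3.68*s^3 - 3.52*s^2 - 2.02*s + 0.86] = 11.04*s^2 - 7.04*s - 2.02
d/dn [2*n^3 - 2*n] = 6*n^2 - 2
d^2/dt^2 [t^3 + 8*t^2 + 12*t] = 6*t + 16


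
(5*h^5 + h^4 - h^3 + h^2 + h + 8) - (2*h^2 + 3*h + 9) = 5*h^5 + h^4 - h^3 - h^2 - 2*h - 1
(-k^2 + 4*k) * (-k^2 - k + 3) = k^4 - 3*k^3 - 7*k^2 + 12*k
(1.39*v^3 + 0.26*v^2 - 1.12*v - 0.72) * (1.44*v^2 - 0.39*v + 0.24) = 2.0016*v^5 - 0.1677*v^4 - 1.3806*v^3 - 0.5376*v^2 + 0.012*v - 0.1728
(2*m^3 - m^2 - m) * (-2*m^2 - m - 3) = -4*m^5 - 3*m^3 + 4*m^2 + 3*m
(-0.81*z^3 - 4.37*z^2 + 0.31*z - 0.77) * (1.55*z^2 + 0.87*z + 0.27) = -1.2555*z^5 - 7.4782*z^4 - 3.5401*z^3 - 2.1037*z^2 - 0.5862*z - 0.2079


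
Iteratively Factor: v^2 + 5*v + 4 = (v + 1)*(v + 4)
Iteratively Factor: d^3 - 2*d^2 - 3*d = (d + 1)*(d^2 - 3*d) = (d - 3)*(d + 1)*(d)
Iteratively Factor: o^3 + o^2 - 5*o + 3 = (o - 1)*(o^2 + 2*o - 3) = (o - 1)*(o + 3)*(o - 1)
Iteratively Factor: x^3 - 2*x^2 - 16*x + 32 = (x + 4)*(x^2 - 6*x + 8) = (x - 2)*(x + 4)*(x - 4)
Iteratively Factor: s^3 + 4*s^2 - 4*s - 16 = (s + 4)*(s^2 - 4) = (s + 2)*(s + 4)*(s - 2)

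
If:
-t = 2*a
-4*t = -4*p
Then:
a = -t/2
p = t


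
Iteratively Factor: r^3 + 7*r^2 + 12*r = (r)*(r^2 + 7*r + 12) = r*(r + 3)*(r + 4)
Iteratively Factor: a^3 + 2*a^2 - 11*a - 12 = (a + 4)*(a^2 - 2*a - 3) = (a - 3)*(a + 4)*(a + 1)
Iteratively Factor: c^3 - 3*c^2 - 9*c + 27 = (c - 3)*(c^2 - 9) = (c - 3)*(c + 3)*(c - 3)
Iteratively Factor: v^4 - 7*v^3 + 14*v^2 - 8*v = (v - 4)*(v^3 - 3*v^2 + 2*v) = v*(v - 4)*(v^2 - 3*v + 2) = v*(v - 4)*(v - 2)*(v - 1)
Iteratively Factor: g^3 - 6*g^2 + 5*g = (g)*(g^2 - 6*g + 5) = g*(g - 5)*(g - 1)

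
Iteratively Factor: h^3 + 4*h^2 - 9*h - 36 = (h + 4)*(h^2 - 9) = (h - 3)*(h + 4)*(h + 3)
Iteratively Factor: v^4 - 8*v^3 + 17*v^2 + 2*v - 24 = (v - 3)*(v^3 - 5*v^2 + 2*v + 8) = (v - 3)*(v - 2)*(v^2 - 3*v - 4) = (v - 4)*(v - 3)*(v - 2)*(v + 1)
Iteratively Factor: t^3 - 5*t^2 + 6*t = (t)*(t^2 - 5*t + 6) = t*(t - 3)*(t - 2)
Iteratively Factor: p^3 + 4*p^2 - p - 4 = (p + 1)*(p^2 + 3*p - 4) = (p + 1)*(p + 4)*(p - 1)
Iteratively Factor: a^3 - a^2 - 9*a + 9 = (a + 3)*(a^2 - 4*a + 3) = (a - 1)*(a + 3)*(a - 3)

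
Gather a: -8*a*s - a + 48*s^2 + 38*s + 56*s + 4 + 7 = a*(-8*s - 1) + 48*s^2 + 94*s + 11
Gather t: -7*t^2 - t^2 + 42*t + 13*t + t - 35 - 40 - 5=-8*t^2 + 56*t - 80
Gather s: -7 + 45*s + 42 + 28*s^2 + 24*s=28*s^2 + 69*s + 35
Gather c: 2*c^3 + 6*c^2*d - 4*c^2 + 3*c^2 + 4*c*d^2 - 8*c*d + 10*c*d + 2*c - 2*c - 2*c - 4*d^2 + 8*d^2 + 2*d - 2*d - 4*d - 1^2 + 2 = 2*c^3 + c^2*(6*d - 1) + c*(4*d^2 + 2*d - 2) + 4*d^2 - 4*d + 1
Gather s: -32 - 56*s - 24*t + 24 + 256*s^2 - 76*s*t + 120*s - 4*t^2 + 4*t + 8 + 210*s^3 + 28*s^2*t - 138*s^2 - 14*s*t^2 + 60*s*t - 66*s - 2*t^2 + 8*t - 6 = 210*s^3 + s^2*(28*t + 118) + s*(-14*t^2 - 16*t - 2) - 6*t^2 - 12*t - 6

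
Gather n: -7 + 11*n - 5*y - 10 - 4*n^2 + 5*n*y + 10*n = -4*n^2 + n*(5*y + 21) - 5*y - 17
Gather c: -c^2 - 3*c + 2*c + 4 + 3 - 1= -c^2 - c + 6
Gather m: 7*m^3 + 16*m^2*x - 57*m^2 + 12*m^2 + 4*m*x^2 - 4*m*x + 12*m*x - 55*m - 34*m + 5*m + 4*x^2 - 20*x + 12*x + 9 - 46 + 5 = 7*m^3 + m^2*(16*x - 45) + m*(4*x^2 + 8*x - 84) + 4*x^2 - 8*x - 32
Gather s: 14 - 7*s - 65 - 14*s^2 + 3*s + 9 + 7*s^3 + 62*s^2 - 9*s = 7*s^3 + 48*s^2 - 13*s - 42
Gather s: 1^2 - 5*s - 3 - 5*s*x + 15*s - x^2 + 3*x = s*(10 - 5*x) - x^2 + 3*x - 2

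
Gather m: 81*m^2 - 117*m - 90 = 81*m^2 - 117*m - 90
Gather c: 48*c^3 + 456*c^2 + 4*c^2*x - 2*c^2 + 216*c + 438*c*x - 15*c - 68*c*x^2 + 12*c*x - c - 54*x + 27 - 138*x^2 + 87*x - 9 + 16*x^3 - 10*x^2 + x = 48*c^3 + c^2*(4*x + 454) + c*(-68*x^2 + 450*x + 200) + 16*x^3 - 148*x^2 + 34*x + 18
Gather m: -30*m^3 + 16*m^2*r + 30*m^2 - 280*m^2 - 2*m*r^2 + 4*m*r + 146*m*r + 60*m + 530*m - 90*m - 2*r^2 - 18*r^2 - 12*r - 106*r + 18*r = -30*m^3 + m^2*(16*r - 250) + m*(-2*r^2 + 150*r + 500) - 20*r^2 - 100*r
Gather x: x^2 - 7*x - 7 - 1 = x^2 - 7*x - 8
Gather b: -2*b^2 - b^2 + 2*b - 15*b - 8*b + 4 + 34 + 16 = -3*b^2 - 21*b + 54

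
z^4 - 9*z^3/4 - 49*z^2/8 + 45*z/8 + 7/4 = (z - 7/2)*(z - 1)*(z + 1/4)*(z + 2)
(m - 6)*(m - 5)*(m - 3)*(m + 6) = m^4 - 8*m^3 - 21*m^2 + 288*m - 540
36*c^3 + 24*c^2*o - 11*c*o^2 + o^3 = (-6*c + o)^2*(c + o)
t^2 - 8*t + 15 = (t - 5)*(t - 3)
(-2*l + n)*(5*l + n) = -10*l^2 + 3*l*n + n^2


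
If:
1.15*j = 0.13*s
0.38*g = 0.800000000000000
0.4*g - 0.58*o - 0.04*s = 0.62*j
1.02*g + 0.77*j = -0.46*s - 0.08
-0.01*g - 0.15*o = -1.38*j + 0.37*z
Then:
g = 2.11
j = -0.46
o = 2.22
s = -4.07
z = -2.68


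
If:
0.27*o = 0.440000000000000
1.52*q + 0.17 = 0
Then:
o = 1.63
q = -0.11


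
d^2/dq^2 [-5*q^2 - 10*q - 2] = -10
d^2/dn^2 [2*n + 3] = 0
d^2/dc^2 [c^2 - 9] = 2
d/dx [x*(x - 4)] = 2*x - 4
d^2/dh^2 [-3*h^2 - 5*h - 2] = -6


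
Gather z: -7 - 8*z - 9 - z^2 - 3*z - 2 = -z^2 - 11*z - 18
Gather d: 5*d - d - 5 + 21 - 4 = 4*d + 12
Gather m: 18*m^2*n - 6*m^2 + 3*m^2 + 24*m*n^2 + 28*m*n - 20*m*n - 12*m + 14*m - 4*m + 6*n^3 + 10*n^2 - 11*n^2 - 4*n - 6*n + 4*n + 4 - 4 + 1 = m^2*(18*n - 3) + m*(24*n^2 + 8*n - 2) + 6*n^3 - n^2 - 6*n + 1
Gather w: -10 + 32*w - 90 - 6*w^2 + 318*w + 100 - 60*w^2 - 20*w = -66*w^2 + 330*w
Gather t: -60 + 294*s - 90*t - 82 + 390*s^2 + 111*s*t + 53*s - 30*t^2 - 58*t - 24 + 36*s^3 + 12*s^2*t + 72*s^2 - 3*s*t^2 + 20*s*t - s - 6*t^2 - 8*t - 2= 36*s^3 + 462*s^2 + 346*s + t^2*(-3*s - 36) + t*(12*s^2 + 131*s - 156) - 168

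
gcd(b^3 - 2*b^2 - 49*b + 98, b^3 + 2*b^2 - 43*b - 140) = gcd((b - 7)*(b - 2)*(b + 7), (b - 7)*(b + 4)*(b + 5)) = b - 7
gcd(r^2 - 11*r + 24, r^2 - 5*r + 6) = r - 3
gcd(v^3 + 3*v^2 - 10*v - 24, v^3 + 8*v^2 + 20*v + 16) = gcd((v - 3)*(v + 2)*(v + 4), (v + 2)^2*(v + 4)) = v^2 + 6*v + 8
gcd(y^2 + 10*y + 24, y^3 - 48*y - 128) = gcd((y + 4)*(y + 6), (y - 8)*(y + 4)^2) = y + 4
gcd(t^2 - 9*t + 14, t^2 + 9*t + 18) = 1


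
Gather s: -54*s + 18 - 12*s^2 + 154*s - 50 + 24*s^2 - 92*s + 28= 12*s^2 + 8*s - 4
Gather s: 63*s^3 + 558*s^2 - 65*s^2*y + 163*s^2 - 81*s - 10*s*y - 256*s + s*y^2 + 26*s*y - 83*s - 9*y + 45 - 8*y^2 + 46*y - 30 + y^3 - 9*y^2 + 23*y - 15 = 63*s^3 + s^2*(721 - 65*y) + s*(y^2 + 16*y - 420) + y^3 - 17*y^2 + 60*y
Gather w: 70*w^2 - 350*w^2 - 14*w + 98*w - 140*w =-280*w^2 - 56*w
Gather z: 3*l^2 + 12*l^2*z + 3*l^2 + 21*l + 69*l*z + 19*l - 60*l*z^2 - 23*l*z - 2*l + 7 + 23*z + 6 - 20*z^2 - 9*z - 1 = 6*l^2 + 38*l + z^2*(-60*l - 20) + z*(12*l^2 + 46*l + 14) + 12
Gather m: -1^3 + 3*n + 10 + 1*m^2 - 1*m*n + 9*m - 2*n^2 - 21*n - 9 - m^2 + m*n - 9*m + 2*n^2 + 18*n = 0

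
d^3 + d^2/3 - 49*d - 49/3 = (d - 7)*(d + 1/3)*(d + 7)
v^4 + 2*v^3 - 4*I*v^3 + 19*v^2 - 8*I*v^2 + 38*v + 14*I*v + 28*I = (v + 2)*(v - 7*I)*(v + I)*(v + 2*I)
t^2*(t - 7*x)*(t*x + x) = t^4*x - 7*t^3*x^2 + t^3*x - 7*t^2*x^2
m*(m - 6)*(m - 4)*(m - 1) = m^4 - 11*m^3 + 34*m^2 - 24*m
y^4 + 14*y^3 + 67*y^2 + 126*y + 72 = (y + 1)*(y + 3)*(y + 4)*(y + 6)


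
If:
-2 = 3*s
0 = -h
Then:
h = 0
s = -2/3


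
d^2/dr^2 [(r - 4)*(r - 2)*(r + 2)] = 6*r - 8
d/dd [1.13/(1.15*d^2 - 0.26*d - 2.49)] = (0.2938 - 2.599*d)/(-1.15*d^2 + 0.26*d + 2.49)^2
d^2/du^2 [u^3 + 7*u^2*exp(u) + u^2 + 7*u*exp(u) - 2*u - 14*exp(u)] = 7*u^2*exp(u) + 35*u*exp(u) + 6*u + 14*exp(u) + 2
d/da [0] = 0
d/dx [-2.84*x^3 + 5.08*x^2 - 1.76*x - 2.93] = -8.52*x^2 + 10.16*x - 1.76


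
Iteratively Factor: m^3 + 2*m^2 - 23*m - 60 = (m + 3)*(m^2 - m - 20) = (m - 5)*(m + 3)*(m + 4)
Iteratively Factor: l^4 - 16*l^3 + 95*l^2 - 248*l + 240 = (l - 4)*(l^3 - 12*l^2 + 47*l - 60) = (l - 4)^2*(l^2 - 8*l + 15) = (l - 4)^2*(l - 3)*(l - 5)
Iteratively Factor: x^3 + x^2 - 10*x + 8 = (x + 4)*(x^2 - 3*x + 2) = (x - 1)*(x + 4)*(x - 2)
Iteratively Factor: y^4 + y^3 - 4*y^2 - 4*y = (y - 2)*(y^3 + 3*y^2 + 2*y) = y*(y - 2)*(y^2 + 3*y + 2) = y*(y - 2)*(y + 2)*(y + 1)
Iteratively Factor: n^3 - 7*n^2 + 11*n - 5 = (n - 5)*(n^2 - 2*n + 1) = (n - 5)*(n - 1)*(n - 1)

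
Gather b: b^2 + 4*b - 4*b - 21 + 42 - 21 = b^2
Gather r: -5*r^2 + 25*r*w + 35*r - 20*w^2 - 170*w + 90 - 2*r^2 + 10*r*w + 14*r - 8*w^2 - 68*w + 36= -7*r^2 + r*(35*w + 49) - 28*w^2 - 238*w + 126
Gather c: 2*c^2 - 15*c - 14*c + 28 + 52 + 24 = 2*c^2 - 29*c + 104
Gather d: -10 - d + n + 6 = -d + n - 4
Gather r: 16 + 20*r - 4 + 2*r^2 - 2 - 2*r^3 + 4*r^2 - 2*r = -2*r^3 + 6*r^2 + 18*r + 10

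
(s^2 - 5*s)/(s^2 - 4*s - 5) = s/(s + 1)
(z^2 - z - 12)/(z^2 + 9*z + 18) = (z - 4)/(z + 6)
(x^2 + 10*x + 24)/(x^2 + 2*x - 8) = (x + 6)/(x - 2)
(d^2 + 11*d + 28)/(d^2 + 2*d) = (d^2 + 11*d + 28)/(d*(d + 2))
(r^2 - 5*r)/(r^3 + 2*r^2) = (r - 5)/(r*(r + 2))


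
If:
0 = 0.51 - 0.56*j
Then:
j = 0.91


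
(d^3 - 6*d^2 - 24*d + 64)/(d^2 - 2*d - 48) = (d^2 + 2*d - 8)/(d + 6)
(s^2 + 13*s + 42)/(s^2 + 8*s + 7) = (s + 6)/(s + 1)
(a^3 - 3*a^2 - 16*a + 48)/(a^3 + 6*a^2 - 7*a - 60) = (a - 4)/(a + 5)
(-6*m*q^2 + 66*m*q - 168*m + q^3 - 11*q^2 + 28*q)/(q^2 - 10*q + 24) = (-6*m*q + 42*m + q^2 - 7*q)/(q - 6)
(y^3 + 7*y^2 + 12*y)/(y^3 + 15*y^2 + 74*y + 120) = y*(y + 3)/(y^2 + 11*y + 30)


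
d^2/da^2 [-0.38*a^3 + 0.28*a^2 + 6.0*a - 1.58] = 0.56 - 2.28*a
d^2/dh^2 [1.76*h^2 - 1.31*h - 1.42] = 3.52000000000000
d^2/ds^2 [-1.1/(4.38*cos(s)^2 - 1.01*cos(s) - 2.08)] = (-84.41136*(1 - cos(s)^2)^2 + 14.59854*cos(s)^3 - 83.41355*cos(s)^2 - 26.8862*cos(s) + 106.69846)/(-4.38*cos(s)^2 + 1.01*cos(s) + 2.08)^3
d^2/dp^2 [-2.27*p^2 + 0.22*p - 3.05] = -4.54000000000000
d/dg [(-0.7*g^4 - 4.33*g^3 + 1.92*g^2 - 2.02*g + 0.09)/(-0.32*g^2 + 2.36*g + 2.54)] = (0.448*g^5 - 3.5704*g^4 - 27.5496*g^3 - 29.1098*g^2 + 9.8112*g - 5.3432)/(0.1024*g^4 - 1.5104*g^3 + 3.944*g^2 + 11.9888*g + 6.4516)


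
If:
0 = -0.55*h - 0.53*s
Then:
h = -0.963636363636364*s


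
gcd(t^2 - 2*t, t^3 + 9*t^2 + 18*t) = t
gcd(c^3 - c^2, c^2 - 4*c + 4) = 1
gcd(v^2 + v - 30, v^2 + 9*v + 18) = v + 6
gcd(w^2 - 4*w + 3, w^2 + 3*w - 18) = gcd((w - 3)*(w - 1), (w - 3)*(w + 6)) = w - 3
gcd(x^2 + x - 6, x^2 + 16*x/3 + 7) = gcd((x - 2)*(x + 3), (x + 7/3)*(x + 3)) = x + 3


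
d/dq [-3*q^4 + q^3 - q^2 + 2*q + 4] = -12*q^3 + 3*q^2 - 2*q + 2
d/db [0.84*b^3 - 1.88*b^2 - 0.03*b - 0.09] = 2.52*b^2 - 3.76*b - 0.03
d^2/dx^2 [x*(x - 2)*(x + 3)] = 6*x + 2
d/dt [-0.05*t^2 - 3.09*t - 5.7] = -0.1*t - 3.09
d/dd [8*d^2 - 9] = 16*d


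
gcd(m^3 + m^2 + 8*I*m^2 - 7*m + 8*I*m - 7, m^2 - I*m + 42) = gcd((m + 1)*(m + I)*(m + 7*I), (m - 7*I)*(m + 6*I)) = 1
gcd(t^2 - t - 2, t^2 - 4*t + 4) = t - 2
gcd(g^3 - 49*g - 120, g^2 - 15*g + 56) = g - 8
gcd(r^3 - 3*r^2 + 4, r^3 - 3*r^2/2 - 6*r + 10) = r^2 - 4*r + 4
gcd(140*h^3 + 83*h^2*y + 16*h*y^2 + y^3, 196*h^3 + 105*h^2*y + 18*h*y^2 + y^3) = 28*h^2 + 11*h*y + y^2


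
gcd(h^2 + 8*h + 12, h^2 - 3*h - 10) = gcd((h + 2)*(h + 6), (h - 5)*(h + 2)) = h + 2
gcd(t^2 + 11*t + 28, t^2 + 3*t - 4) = t + 4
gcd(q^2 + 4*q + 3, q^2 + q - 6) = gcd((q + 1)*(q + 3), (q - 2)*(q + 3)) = q + 3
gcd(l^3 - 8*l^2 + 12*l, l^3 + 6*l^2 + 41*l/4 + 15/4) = 1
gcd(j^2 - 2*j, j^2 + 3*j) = j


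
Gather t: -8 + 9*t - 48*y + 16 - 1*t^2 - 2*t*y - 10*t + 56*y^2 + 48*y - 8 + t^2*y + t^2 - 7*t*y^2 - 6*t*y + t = t^2*y + t*(-7*y^2 - 8*y) + 56*y^2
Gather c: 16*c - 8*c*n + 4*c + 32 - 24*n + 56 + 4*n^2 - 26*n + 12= c*(20 - 8*n) + 4*n^2 - 50*n + 100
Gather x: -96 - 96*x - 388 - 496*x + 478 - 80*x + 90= 84 - 672*x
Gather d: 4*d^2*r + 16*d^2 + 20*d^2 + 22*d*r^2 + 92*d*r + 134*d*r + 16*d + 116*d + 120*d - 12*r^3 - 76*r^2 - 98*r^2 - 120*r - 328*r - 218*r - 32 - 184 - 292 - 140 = d^2*(4*r + 36) + d*(22*r^2 + 226*r + 252) - 12*r^3 - 174*r^2 - 666*r - 648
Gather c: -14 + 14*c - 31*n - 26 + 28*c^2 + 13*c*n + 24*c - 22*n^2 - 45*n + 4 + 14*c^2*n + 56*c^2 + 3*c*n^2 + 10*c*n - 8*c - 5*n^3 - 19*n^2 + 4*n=c^2*(14*n + 84) + c*(3*n^2 + 23*n + 30) - 5*n^3 - 41*n^2 - 72*n - 36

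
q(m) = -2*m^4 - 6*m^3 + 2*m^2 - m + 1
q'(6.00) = -2353.00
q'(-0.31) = -3.73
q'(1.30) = -43.80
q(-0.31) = 1.66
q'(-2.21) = -11.40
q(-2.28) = 30.74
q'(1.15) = -32.37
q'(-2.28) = -8.87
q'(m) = -8*m^3 - 18*m^2 + 4*m - 1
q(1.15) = -10.13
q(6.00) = -3821.00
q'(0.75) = -11.50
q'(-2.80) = 22.30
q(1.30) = -15.81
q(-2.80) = 28.26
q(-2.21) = 30.03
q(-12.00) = -30803.00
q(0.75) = -1.79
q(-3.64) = -30.59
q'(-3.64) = 131.78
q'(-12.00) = 11183.00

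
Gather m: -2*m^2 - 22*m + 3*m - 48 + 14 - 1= -2*m^2 - 19*m - 35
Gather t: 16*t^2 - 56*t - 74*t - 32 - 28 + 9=16*t^2 - 130*t - 51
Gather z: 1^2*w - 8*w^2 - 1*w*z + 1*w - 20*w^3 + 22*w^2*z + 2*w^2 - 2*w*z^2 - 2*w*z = -20*w^3 - 6*w^2 - 2*w*z^2 + 2*w + z*(22*w^2 - 3*w)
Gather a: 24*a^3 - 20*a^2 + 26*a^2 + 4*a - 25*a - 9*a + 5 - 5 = 24*a^3 + 6*a^2 - 30*a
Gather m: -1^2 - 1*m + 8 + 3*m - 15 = 2*m - 8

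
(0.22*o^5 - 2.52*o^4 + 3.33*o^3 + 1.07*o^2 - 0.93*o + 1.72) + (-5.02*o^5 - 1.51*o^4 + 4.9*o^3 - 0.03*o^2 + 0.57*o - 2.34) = -4.8*o^5 - 4.03*o^4 + 8.23*o^3 + 1.04*o^2 - 0.36*o - 0.62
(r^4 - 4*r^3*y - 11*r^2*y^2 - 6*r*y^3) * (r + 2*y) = r^5 - 2*r^4*y - 19*r^3*y^2 - 28*r^2*y^3 - 12*r*y^4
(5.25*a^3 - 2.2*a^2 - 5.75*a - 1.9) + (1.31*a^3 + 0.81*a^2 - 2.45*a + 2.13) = 6.56*a^3 - 1.39*a^2 - 8.2*a + 0.23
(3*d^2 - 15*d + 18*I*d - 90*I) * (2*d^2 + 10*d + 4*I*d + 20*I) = 6*d^4 + 48*I*d^3 - 222*d^2 - 1200*I*d + 1800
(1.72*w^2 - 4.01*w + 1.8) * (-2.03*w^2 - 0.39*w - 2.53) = -3.4916*w^4 + 7.4695*w^3 - 6.4417*w^2 + 9.4433*w - 4.554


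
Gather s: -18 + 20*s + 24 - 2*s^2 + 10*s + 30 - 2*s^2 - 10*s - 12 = -4*s^2 + 20*s + 24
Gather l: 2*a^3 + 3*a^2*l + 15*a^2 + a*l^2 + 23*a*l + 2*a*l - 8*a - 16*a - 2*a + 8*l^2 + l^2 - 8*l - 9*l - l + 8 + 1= 2*a^3 + 15*a^2 - 26*a + l^2*(a + 9) + l*(3*a^2 + 25*a - 18) + 9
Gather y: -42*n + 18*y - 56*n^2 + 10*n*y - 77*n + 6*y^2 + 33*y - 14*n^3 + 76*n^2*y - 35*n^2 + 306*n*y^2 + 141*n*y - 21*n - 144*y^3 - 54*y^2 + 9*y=-14*n^3 - 91*n^2 - 140*n - 144*y^3 + y^2*(306*n - 48) + y*(76*n^2 + 151*n + 60)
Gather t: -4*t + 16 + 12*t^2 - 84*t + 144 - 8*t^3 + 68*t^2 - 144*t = -8*t^3 + 80*t^2 - 232*t + 160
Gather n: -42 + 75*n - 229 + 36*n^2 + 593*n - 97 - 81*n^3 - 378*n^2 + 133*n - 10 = -81*n^3 - 342*n^2 + 801*n - 378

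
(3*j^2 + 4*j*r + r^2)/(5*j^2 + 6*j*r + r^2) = (3*j + r)/(5*j + r)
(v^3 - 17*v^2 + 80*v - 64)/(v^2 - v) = v - 16 + 64/v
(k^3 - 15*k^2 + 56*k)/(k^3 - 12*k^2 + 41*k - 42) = k*(k - 8)/(k^2 - 5*k + 6)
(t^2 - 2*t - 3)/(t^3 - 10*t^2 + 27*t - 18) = (t + 1)/(t^2 - 7*t + 6)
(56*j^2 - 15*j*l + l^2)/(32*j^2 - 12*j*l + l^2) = (7*j - l)/(4*j - l)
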